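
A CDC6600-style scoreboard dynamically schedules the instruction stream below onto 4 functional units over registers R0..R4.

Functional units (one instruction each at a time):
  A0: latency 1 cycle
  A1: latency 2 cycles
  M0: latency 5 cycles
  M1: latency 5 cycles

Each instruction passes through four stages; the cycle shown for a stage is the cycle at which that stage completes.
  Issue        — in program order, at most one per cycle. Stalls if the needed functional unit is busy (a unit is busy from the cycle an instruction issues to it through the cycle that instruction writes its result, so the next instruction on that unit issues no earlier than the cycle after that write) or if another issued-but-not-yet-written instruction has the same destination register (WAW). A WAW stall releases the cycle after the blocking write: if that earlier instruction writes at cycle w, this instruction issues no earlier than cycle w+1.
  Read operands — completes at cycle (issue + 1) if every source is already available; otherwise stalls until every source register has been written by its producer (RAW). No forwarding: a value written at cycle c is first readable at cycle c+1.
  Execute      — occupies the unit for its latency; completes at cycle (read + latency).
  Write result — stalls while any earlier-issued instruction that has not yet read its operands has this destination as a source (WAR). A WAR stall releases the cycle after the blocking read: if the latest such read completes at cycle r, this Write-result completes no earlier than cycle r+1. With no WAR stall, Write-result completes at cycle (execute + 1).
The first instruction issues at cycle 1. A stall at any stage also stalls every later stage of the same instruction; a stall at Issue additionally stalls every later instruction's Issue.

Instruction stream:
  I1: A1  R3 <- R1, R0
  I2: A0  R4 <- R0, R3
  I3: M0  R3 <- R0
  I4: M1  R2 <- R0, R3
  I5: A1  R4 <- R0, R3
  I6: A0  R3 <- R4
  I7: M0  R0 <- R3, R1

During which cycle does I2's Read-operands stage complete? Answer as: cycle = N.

cycle = 6

1) issue 1, read 2, done 4, write 5
2) issue 2, read 6, done 7, write 8  <RAW R3: wait I1 write@5>
3) issue 6, read 7, done 12, write 13  <WAW R3: wait I1 write@5>
4) issue 7, read 14, done 19, write 20  <RAW R3: wait I3 write@13>
5) issue 9, read 14, done 16, write 17  <WAW R4: wait I2 write@8 / RAW R3: wait I3 write@13>
6) issue 14, read 18, done 19, write 20  <WAW R3: wait I3 write@13 / RAW R4: wait I5 write@17>
7) issue 15, read 21, done 26, write 27  <RAW R3: wait I6 write@20>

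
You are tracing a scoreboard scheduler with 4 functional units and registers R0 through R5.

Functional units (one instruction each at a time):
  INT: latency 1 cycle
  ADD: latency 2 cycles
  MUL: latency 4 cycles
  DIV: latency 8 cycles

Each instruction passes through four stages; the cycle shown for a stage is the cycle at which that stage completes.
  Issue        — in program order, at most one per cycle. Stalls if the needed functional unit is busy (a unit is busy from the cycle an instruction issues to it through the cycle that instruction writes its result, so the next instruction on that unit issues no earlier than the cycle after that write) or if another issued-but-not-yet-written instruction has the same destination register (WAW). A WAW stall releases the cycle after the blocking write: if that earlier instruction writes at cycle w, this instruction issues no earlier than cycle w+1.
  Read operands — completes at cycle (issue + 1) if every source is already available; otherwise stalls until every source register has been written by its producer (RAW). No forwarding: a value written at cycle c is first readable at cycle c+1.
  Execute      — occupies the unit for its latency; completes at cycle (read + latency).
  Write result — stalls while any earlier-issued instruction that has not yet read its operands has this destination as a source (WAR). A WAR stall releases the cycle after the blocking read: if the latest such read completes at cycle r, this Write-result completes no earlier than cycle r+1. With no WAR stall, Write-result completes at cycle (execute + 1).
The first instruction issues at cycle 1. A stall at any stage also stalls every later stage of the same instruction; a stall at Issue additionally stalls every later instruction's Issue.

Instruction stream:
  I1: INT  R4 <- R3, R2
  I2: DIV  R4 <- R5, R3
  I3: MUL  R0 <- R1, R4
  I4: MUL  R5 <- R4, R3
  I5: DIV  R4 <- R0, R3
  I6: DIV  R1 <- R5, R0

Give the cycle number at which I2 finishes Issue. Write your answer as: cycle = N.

cycle = 5

[1] I1 issues→INT
[2] I1 reads
[3] I1 exec-done
[4] I1 writes R4
[5] I2 issues→DIV
[6] I2 reads | I3 issues→MUL
[14] I2 exec-done
[15] I2 writes R4
[16] I3 reads
[20] I3 exec-done
[21] I3 writes R0
[22] I4 issues→MUL
[23] I4 reads | I5 issues→DIV
[24] I5 reads
[27] I4 exec-done
[28] I4 writes R5
[32] I5 exec-done
[33] I5 writes R4
[34] I6 issues→DIV
[35] I6 reads
[43] I6 exec-done
[44] I6 writes R1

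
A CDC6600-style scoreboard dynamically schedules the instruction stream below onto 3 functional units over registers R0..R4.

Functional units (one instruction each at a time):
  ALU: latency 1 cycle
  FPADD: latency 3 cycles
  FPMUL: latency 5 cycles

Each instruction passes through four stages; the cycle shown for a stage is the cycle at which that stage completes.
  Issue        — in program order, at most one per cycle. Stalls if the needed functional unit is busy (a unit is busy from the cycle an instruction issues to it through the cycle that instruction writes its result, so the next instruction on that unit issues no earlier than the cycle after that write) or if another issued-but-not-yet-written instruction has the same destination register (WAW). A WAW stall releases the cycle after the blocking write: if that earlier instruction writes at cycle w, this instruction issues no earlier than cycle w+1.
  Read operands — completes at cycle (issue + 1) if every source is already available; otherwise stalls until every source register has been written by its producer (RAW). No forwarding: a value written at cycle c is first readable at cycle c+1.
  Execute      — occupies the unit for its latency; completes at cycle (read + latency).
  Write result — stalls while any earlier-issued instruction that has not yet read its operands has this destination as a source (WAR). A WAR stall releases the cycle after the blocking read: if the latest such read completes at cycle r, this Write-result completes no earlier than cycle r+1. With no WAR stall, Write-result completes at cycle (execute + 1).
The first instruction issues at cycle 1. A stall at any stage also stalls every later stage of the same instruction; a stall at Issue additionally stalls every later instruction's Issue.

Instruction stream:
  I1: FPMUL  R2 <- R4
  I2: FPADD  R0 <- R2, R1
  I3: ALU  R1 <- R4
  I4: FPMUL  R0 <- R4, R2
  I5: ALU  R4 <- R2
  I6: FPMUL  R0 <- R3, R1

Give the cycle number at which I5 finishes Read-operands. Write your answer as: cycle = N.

cycle = 16

  I1 | 1 | 2 | 7 | 8
  I2 | 2 | 9 | 12 | 13   RAW R2: wait I1 write@8
  I3 | 3 | 4 | 5 | 10   WAR R1: wait I2 read@9
  I4 | 14 | 15 | 20 | 21   WAW R0: wait I2 write@13
  I5 | 15 | 16 | 17 | 18
  I6 | 22 | 23 | 28 | 29   struct: FPMUL busy until I4 writes@21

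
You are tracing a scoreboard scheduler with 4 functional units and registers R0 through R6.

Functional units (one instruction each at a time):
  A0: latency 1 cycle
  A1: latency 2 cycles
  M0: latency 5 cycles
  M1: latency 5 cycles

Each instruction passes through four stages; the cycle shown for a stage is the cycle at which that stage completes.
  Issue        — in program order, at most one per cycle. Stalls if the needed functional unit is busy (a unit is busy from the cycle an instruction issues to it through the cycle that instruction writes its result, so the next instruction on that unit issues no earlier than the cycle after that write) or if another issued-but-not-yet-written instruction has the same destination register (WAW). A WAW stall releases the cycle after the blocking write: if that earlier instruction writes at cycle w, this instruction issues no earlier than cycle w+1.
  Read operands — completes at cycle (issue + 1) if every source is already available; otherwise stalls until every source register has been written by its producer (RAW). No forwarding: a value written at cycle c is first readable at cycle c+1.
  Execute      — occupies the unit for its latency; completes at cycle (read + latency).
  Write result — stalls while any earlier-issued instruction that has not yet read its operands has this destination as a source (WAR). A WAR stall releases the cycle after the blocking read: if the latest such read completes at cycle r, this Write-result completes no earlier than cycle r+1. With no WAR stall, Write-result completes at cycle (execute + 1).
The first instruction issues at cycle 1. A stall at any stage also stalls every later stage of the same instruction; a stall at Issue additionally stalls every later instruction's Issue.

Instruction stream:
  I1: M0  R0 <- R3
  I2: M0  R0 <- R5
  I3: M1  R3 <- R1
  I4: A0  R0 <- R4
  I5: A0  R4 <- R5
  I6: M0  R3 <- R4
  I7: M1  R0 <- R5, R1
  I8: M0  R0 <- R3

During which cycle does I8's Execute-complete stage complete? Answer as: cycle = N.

c1: I1→M0
c2: I1 RO
c7: I1 EX
c8: I1 WR R0
c9: I2→M0
c10: I2 RO · I3→M1
c11: I3 RO
c15: I2 EX
c16: I2 WR R0 · I3 EX
c17: I3 WR R3 · I4→A0
c18: I4 RO
c19: I4 EX
c20: I4 WR R0
c21: I5→A0
c22: I5 RO · I6→M0
c23: I5 EX · I7→M1
c24: I5 WR R4 · I7 RO
c25: I6 RO
c29: I7 EX
c30: I6 EX · I7 WR R0
c31: I6 WR R3
c32: I8→M0
c33: I8 RO
c38: I8 EX
c39: I8 WR R0

cycle = 38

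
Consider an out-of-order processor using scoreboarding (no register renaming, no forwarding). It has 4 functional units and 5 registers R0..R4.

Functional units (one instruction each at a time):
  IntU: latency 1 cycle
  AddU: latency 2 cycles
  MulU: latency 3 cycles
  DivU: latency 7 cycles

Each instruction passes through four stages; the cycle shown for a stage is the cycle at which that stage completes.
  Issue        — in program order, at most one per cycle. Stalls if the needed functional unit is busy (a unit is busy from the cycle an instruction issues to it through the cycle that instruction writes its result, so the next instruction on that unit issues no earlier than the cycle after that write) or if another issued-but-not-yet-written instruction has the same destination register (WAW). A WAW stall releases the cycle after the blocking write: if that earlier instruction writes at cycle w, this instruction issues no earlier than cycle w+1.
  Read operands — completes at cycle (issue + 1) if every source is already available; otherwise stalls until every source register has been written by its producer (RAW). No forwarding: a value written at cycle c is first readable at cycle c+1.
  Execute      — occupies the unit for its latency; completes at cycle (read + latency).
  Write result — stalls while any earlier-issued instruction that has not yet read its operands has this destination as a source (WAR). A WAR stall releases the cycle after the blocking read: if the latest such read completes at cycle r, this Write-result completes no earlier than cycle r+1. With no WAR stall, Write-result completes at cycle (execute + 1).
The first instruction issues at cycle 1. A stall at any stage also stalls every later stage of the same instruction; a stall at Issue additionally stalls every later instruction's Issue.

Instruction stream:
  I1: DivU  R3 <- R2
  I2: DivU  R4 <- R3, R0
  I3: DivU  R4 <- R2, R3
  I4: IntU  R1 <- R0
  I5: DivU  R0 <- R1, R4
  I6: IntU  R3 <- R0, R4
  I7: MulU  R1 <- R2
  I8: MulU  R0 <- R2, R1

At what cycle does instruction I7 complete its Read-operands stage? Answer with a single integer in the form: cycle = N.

cycle = 34

1) issue 1, read 2, done 9, write 10
2) issue 11, read 12, done 19, write 20  <struct: DivU busy until I1 writes@10>
3) issue 21, read 22, done 29, write 30  <struct: DivU busy until I2 writes@20>
4) issue 22, read 23, done 24, write 25
5) issue 31, read 32, done 39, write 40  <struct: DivU busy until I3 writes@30>
6) issue 32, read 41, done 42, write 43  <RAW R0: wait I5 write@40>
7) issue 33, read 34, done 37, write 38
8) issue 41, read 42, done 45, write 46  <WAW R0: wait I5 write@40>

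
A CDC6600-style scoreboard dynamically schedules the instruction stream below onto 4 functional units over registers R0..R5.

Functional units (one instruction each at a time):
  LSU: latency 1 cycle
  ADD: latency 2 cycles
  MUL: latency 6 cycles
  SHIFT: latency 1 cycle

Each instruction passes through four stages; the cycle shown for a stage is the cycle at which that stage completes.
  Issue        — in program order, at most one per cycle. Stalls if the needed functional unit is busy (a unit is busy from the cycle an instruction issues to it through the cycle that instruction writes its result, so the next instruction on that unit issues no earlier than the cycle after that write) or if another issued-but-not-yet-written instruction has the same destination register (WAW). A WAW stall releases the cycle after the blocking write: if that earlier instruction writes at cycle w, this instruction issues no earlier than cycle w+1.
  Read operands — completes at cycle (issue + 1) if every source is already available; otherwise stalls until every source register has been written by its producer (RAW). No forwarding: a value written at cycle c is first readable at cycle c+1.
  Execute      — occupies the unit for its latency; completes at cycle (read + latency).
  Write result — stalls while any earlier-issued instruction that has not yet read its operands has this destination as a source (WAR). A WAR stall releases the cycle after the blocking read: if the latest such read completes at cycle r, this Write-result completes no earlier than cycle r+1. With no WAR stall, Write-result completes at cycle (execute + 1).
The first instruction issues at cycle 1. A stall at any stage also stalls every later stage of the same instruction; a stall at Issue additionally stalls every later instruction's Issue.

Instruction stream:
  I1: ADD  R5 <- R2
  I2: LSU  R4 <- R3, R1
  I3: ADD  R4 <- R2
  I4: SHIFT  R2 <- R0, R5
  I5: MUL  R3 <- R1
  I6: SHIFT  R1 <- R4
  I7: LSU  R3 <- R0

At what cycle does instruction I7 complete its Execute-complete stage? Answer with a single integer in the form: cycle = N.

cycle = 19

[I1] 1/2/4/5
[I2] 2/3/4/5
[I3] 6/7/9/10  (WAW R4: wait I2 write@5)
[I4] 7/8/9/10
[I5] 8/9/15/16
[I6] 11/12/13/14  (struct: SHIFT busy until I4 writes@10)
[I7] 17/18/19/20  (WAW R3: wait I5 write@16)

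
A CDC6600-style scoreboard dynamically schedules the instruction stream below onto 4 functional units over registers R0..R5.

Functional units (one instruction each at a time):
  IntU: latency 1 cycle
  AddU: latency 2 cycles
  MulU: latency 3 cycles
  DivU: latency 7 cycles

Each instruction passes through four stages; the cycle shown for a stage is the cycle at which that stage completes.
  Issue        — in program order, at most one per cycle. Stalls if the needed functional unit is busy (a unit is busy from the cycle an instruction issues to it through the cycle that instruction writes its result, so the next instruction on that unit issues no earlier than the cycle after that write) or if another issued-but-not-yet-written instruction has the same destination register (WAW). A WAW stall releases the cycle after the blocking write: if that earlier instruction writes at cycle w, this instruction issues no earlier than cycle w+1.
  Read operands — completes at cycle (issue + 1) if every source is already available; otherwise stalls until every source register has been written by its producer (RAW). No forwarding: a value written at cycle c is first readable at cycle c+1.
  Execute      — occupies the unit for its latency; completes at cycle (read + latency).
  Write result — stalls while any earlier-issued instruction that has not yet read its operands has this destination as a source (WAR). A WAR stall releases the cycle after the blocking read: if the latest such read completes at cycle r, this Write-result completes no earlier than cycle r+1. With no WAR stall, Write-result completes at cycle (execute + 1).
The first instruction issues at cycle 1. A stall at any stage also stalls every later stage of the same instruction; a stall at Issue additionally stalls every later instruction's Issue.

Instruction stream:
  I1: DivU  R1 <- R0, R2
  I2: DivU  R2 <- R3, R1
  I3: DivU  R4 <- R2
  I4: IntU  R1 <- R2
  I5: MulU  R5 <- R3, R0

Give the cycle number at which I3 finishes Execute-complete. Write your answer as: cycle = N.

cycle 1: I1 dispatched to DivU
cycle 2: I1 operands ready
cycle 9: I1 complete
cycle 10: R1←I1
cycle 11: I2 dispatched to DivU
cycle 12: I2 operands ready
cycle 19: I2 complete
cycle 20: R2←I2
cycle 21: I3 dispatched to DivU
cycle 22: I3 operands ready, I4 dispatched to IntU
cycle 23: I4 operands ready, I5 dispatched to MulU
cycle 24: I4 complete, I5 operands ready
cycle 25: R1←I4
cycle 27: I5 complete
cycle 28: R5←I5
cycle 29: I3 complete
cycle 30: R4←I3

cycle = 29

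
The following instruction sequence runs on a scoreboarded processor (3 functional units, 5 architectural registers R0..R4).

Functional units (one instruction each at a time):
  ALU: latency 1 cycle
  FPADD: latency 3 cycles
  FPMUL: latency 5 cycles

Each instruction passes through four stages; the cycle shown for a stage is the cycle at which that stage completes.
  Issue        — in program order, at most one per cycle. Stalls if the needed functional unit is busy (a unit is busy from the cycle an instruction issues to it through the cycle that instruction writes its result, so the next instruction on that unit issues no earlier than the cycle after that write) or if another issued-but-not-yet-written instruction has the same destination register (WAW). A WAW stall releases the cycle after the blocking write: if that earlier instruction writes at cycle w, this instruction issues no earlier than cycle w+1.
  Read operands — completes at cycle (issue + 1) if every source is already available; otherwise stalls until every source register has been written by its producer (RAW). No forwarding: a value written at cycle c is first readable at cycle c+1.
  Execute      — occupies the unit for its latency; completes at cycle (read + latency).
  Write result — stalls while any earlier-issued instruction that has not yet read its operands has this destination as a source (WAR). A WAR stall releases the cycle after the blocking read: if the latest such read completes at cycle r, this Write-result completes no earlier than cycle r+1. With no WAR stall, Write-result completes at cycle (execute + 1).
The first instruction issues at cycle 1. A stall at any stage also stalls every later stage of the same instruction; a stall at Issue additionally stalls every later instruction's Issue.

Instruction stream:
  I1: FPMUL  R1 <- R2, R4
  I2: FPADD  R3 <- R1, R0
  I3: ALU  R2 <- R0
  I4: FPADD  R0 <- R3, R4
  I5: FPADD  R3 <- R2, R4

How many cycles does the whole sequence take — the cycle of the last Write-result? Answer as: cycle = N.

cycle = 25

I1 -> (1, 2, 7, 8)
I2 -> (2, 9, 12, 13)  // RAW R1: wait I1 write@8
I3 -> (3, 4, 5, 6)
I4 -> (14, 15, 18, 19)  // struct: FPADD busy until I2 writes@13
I5 -> (20, 21, 24, 25)  // struct: FPADD busy until I4 writes@19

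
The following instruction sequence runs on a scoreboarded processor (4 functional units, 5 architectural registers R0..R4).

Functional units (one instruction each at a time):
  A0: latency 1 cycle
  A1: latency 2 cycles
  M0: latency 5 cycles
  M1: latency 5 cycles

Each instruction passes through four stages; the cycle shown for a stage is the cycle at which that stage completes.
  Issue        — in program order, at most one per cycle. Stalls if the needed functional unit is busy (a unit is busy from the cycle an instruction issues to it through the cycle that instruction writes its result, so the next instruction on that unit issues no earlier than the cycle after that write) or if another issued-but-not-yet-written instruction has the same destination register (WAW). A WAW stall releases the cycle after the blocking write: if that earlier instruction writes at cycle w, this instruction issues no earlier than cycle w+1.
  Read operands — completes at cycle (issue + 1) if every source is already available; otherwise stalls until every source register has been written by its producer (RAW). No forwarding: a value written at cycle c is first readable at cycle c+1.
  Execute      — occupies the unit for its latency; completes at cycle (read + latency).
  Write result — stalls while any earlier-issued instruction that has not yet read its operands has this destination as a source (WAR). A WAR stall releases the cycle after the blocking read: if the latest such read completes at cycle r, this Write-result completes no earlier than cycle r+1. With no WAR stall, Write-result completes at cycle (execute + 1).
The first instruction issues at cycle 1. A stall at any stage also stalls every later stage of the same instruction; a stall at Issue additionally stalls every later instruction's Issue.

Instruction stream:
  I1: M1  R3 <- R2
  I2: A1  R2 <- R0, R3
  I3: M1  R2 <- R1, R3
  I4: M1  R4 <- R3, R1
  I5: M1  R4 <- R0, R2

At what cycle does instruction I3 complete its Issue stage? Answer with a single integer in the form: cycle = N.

  I1 | 1 | 2 | 7 | 8
  I2 | 2 | 9 | 11 | 12   RAW R3: wait I1 write@8
  I3 | 13 | 14 | 19 | 20   WAW R2: wait I2 write@12
  I4 | 21 | 22 | 27 | 28   struct: M1 busy until I3 writes@20
  I5 | 29 | 30 | 35 | 36   struct: M1 busy until I4 writes@28

cycle = 13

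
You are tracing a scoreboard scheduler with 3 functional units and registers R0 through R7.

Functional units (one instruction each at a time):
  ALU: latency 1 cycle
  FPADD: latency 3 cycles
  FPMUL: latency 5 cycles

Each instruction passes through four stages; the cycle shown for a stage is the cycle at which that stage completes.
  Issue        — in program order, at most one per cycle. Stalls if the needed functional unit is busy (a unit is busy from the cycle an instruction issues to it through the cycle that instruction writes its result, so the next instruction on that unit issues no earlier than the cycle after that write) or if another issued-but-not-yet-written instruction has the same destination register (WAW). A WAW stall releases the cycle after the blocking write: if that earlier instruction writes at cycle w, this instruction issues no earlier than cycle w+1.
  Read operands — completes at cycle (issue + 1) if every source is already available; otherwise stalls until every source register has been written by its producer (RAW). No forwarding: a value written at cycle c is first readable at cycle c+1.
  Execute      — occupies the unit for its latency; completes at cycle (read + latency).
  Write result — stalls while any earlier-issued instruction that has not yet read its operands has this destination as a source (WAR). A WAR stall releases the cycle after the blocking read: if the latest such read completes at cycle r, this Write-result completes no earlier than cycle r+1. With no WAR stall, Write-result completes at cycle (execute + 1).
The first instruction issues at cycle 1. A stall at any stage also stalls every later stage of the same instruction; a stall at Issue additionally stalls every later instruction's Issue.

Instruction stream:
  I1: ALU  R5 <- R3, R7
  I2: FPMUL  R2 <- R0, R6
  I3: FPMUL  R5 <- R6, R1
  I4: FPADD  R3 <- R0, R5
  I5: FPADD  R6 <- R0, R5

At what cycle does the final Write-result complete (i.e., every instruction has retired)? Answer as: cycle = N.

t=1  I1 issues→ALU
t=2  I1 reads · I2 issues→FPMUL
t=3  I1 exec-done · I2 reads
t=4  I1 writes R5
t=8  I2 exec-done
t=9  I2 writes R2
t=10  I3 issues→FPMUL
t=11  I3 reads · I4 issues→FPADD
t=16  I3 exec-done
t=17  I3 writes R5
t=18  I4 reads
t=21  I4 exec-done
t=22  I4 writes R3
t=23  I5 issues→FPADD
t=24  I5 reads
t=27  I5 exec-done
t=28  I5 writes R6

cycle = 28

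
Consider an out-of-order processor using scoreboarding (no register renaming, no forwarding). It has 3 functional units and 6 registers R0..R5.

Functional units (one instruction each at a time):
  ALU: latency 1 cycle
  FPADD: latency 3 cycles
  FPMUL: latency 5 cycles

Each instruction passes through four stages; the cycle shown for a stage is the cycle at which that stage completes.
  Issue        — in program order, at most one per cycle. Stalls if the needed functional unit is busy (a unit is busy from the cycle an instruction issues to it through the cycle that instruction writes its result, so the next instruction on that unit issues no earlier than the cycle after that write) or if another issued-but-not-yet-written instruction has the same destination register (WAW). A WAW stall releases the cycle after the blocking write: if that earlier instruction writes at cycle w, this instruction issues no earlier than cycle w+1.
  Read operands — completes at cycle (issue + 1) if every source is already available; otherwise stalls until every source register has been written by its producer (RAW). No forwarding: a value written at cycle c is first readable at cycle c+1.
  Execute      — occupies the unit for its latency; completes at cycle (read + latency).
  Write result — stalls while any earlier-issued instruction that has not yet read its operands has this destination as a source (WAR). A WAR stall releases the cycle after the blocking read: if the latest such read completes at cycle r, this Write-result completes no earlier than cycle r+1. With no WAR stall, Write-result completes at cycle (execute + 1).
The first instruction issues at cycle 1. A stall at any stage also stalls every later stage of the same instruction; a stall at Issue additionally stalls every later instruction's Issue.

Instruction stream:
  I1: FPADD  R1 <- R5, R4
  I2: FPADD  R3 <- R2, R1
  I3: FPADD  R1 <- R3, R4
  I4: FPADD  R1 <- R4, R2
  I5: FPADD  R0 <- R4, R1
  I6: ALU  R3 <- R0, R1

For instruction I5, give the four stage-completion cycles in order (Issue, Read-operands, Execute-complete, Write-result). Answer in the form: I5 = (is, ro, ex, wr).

I5 = (25, 26, 29, 30)

t=1  I1 issues→FPADD
t=2  I1 reads
t=5  I1 exec-done
t=6  I1 writes R1
t=7  I2 issues→FPADD
t=8  I2 reads
t=11  I2 exec-done
t=12  I2 writes R3
t=13  I3 issues→FPADD
t=14  I3 reads
t=17  I3 exec-done
t=18  I3 writes R1
t=19  I4 issues→FPADD
t=20  I4 reads
t=23  I4 exec-done
t=24  I4 writes R1
t=25  I5 issues→FPADD
t=26  I5 reads · I6 issues→ALU
t=29  I5 exec-done
t=30  I5 writes R0
t=31  I6 reads
t=32  I6 exec-done
t=33  I6 writes R3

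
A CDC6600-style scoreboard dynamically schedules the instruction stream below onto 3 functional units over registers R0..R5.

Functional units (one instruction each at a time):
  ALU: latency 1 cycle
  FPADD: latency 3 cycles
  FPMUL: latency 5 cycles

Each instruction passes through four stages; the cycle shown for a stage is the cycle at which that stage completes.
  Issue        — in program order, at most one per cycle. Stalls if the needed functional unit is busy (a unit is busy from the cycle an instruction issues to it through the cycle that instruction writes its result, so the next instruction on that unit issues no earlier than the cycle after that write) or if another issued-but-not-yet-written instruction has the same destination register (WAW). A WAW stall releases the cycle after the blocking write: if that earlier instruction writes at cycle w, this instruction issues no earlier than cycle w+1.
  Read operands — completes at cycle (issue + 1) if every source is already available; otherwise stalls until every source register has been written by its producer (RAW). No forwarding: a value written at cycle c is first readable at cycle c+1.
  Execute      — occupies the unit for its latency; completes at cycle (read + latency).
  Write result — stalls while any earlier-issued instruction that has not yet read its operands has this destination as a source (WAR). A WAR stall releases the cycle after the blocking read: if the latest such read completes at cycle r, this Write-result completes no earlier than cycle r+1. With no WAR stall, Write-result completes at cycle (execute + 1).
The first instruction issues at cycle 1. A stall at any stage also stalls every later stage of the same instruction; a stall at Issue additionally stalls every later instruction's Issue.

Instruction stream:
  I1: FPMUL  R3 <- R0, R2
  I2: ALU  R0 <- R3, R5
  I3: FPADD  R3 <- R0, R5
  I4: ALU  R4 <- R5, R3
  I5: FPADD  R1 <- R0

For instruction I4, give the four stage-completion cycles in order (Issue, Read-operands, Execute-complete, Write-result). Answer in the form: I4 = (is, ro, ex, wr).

I4 = (12, 17, 18, 19)

I1 -> (1, 2, 7, 8)
I2 -> (2, 9, 10, 11)  // RAW R3: wait I1 write@8
I3 -> (9, 12, 15, 16)  // WAW R3: wait I1 write@8, RAW R0: wait I2 write@11
I4 -> (12, 17, 18, 19)  // struct: ALU busy until I2 writes@11, RAW R3: wait I3 write@16
I5 -> (17, 18, 21, 22)  // struct: FPADD busy until I3 writes@16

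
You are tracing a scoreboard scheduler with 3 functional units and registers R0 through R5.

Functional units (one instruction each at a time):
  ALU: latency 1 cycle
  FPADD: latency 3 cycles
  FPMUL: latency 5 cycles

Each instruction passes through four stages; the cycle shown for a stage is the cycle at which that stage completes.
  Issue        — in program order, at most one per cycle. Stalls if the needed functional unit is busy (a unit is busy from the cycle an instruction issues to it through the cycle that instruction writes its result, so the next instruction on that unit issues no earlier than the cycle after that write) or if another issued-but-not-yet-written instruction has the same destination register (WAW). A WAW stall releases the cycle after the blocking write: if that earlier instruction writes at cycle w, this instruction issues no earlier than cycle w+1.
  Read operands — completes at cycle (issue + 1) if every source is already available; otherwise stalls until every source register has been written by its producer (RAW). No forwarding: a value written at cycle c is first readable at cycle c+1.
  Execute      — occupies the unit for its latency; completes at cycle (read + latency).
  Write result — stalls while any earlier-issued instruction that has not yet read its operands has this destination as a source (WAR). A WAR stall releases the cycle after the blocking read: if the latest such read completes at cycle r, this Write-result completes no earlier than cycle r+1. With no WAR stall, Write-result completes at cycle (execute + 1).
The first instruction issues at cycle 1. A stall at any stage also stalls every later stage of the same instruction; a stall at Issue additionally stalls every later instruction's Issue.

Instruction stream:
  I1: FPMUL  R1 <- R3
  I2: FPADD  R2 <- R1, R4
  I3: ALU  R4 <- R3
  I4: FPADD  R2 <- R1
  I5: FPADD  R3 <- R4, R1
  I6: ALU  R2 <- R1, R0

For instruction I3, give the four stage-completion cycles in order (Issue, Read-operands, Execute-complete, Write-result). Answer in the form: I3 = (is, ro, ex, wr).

[I1] 1/2/7/8
[I2] 2/9/12/13  (RAW R1: wait I1 write@8)
[I3] 3/4/5/10  (WAR R4: wait I2 read@9)
[I4] 14/15/18/19  (struct: FPADD busy until I2 writes@13)
[I5] 20/21/24/25  (struct: FPADD busy until I4 writes@19)
[I6] 21/22/23/24

I3 = (3, 4, 5, 10)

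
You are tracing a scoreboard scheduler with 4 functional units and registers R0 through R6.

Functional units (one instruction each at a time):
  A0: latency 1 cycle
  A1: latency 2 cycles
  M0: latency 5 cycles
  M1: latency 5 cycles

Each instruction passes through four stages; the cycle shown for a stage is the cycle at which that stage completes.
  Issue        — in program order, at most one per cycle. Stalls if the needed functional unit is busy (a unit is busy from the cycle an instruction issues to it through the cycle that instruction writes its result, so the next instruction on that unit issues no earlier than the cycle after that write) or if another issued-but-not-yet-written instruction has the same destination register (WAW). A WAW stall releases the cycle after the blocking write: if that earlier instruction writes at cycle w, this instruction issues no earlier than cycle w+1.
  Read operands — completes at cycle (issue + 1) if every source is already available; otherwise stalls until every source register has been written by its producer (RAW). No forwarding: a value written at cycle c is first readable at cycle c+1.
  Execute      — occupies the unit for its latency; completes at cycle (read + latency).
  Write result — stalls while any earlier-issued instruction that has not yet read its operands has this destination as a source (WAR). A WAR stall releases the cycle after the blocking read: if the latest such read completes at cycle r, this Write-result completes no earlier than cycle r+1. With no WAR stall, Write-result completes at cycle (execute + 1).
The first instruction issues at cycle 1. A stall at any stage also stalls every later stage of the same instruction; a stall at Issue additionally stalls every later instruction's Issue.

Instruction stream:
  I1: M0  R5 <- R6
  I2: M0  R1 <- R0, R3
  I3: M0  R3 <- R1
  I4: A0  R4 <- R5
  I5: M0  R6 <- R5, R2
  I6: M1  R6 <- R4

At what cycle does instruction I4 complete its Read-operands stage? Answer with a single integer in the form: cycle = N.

cycle = 19

[I1] 1/2/7/8
[I2] 9/10/15/16  (struct: M0 busy until I1 writes@8)
[I3] 17/18/23/24  (struct: M0 busy until I2 writes@16)
[I4] 18/19/20/21
[I5] 25/26/31/32  (struct: M0 busy until I3 writes@24)
[I6] 33/34/39/40  (WAW R6: wait I5 write@32)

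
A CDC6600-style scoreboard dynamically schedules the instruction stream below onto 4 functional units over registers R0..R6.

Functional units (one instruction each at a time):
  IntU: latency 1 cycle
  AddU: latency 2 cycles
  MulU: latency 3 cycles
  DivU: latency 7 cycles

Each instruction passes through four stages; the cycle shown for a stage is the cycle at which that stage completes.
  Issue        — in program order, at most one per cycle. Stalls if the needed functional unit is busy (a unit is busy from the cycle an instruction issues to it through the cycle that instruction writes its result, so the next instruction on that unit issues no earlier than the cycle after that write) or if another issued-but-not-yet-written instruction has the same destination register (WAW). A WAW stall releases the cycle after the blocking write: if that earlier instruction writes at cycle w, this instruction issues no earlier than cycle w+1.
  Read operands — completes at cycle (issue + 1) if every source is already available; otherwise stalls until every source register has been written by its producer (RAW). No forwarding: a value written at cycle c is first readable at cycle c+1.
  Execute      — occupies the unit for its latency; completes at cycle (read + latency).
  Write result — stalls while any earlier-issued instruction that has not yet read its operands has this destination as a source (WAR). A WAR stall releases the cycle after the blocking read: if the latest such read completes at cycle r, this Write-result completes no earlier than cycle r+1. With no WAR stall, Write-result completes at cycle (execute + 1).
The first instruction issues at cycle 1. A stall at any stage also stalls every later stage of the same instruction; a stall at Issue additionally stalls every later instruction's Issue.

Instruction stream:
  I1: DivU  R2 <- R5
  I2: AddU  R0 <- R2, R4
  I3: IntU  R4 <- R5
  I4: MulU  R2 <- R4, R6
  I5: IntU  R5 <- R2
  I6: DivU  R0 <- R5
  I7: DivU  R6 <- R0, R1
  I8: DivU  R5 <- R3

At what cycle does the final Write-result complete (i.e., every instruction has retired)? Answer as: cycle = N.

I1: IS=1 RO=2 EX=9 WR=10
I2: IS=2 RO=11 EX=13 WR=14  [RAW R2: wait I1 write@10]
I3: IS=3 RO=4 EX=5 WR=12  [WAR R4: wait I2 read@11]
I4: IS=11 RO=13 EX=16 WR=17  [WAW R2: wait I1 write@10; RAW R4: wait I3 write@12]
I5: IS=13 RO=18 EX=19 WR=20  [struct: IntU busy until I3 writes@12; RAW R2: wait I4 write@17]
I6: IS=15 RO=21 EX=28 WR=29  [WAW R0: wait I2 write@14; RAW R5: wait I5 write@20]
I7: IS=30 RO=31 EX=38 WR=39  [struct: DivU busy until I6 writes@29]
I8: IS=40 RO=41 EX=48 WR=49  [struct: DivU busy until I7 writes@39]

cycle = 49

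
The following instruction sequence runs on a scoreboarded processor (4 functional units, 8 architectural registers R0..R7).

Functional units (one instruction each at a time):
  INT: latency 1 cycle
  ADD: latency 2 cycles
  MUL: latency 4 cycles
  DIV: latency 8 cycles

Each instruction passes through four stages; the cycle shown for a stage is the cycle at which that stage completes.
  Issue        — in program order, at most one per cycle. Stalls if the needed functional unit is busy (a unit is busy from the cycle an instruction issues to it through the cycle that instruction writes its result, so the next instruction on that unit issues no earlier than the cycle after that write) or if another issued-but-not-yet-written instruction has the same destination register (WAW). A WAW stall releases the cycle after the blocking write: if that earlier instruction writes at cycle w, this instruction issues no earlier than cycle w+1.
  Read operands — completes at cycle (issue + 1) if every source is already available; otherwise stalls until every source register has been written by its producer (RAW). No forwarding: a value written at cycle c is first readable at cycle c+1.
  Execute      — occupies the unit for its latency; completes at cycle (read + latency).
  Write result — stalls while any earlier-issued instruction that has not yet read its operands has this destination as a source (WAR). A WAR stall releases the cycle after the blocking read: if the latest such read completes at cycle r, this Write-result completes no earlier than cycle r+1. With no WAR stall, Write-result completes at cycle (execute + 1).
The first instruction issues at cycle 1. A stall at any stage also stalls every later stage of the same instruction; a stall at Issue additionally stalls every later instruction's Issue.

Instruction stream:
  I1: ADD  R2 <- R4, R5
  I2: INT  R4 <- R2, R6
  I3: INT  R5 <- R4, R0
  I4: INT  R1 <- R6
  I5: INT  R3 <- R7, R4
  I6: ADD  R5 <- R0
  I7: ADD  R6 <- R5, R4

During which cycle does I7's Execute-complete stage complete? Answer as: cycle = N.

1) issue 1, read 2, done 4, write 5
2) issue 2, read 6, done 7, write 8  <RAW R2: wait I1 write@5>
3) issue 9, read 10, done 11, write 12  <struct: INT busy until I2 writes@8>
4) issue 13, read 14, done 15, write 16  <struct: INT busy until I3 writes@12>
5) issue 17, read 18, done 19, write 20  <struct: INT busy until I4 writes@16>
6) issue 18, read 19, done 21, write 22
7) issue 23, read 24, done 26, write 27  <struct: ADD busy until I6 writes@22>

cycle = 26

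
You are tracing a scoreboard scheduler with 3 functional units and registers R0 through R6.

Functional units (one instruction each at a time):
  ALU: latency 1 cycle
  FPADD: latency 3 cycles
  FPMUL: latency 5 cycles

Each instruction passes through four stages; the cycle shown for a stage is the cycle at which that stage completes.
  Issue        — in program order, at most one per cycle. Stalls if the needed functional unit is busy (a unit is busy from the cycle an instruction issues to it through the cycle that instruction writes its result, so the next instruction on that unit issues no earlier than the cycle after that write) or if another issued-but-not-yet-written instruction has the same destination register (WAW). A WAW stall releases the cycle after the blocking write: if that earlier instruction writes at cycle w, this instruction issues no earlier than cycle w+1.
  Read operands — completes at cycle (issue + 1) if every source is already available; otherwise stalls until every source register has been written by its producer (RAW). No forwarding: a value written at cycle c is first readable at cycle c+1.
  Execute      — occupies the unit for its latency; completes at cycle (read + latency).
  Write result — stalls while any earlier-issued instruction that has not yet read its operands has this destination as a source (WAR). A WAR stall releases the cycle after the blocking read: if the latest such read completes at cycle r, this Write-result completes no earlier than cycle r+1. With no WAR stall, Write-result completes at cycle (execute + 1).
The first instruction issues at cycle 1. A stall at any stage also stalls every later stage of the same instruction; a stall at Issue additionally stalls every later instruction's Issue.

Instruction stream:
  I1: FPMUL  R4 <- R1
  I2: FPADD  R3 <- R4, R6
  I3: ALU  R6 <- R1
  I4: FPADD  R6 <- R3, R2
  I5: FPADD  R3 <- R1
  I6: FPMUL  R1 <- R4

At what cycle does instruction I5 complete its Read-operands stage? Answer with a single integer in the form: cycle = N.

cycle 1: issue I1 (FPMUL)
cycle 2: I1 read-ops, issue I2 (FPADD)
cycle 3: issue I3 (ALU)
cycle 4: I3 read-ops
cycle 5: I3 finished on ALU
cycle 7: I1 finished on FPMUL
cycle 8: I1→R4
cycle 9: I2 read-ops
cycle 10: I3→R6
cycle 12: I2 finished on FPADD
cycle 13: I2→R3
cycle 14: issue I4 (FPADD)
cycle 15: I4 read-ops
cycle 18: I4 finished on FPADD
cycle 19: I4→R6
cycle 20: issue I5 (FPADD)
cycle 21: I5 read-ops, issue I6 (FPMUL)
cycle 22: I6 read-ops
cycle 24: I5 finished on FPADD
cycle 25: I5→R3
cycle 27: I6 finished on FPMUL
cycle 28: I6→R1

cycle = 21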